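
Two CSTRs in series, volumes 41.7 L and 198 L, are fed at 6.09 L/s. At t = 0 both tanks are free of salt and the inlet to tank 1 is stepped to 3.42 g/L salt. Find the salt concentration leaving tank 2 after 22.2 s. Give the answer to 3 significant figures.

Time constants: τᵢ = Vᵢ/Q for each well-mixed tank.
τ₁ = 41.7/6.09 = 6.8473 s; τ₂ = 198/6.09 = 32.512 s.
Solving the cascade with C₁(0)=C₂(0)=0 gives C₂(t) = C_in[1 − (τ₁ e^(−t/τ₁) − τ₂ e^(−t/τ₂))/(τ₁ − τ₂)].
At t = 22.2: e^(−t/τ₁) = 0.039079, e^(−t/τ₂) = 0.50519.
C₂ = 3.42·[1 − (6.8473·0.039079 − 32.512·0.50519)/(-25.665)] = 3.42·0.37045 = 1.2669 g/L.

1.27 g/L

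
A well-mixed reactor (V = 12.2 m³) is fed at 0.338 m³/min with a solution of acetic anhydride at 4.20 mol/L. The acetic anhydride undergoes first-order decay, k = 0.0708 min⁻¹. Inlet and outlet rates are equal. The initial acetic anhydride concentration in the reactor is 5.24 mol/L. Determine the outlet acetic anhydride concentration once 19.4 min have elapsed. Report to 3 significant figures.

Species balance: V dC/dt = Q C_in − Q C − k V C.
This is linear with rate a = Q/V + k = 0.098505 min⁻¹.
C_ss = Q C_in/(Q + kV) = 1.1813 mol/L; C(t) = C_ss + (C₀ − C_ss) e^(−a t).
C(19.4) = 1.1813 + (4.0587)·e^(−0.098505·19.4) = 1.1813 + (4.0587)·0.14793 = 1.7817 mol/L.

1.78 mol/L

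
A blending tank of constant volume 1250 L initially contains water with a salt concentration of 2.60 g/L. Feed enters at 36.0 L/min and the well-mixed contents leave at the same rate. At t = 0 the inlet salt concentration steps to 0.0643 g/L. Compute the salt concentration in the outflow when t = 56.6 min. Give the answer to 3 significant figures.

Species balance on the tank: V dC/dt = Q(C_in − C).
Rewrite as dC/dt + C/τ = C_in/τ, τ = V/Q = 34.722 min.
C approaches C_in exponentially: C(t) = C_in + (C₀ − C_in) e^(−t/τ).
C(56.6) = 0.0643 + (2.60 − 0.0643)·e^(−56.6/34.722) = 0.0643 + (2.5357)·0.19591 = 0.56108 g/L.

0.561 g/L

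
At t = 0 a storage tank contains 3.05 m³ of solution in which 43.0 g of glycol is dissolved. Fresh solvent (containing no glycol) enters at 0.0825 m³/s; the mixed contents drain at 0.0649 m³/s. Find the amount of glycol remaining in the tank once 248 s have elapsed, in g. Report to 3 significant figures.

1.62 g

Let m(t) be the amount of glycol. Volume: V(t) = V₀ + (Q_in − Q_out) t = 3.05 + 0.017600 t; V(248) = 7.4148 m³.
Species balance (pure solvent in): dm/dt = −Q_out · m/V(t).
Separate: dm/m = −Q_out dt/V(t) ⇒ ln(m/m₀) = −(Q_out/(Q_in−Q_out)) ln(V/V₀).
m = m₀ (V₀/V)^(Q_out/(Q_in−Q_out)) = 43.0 × (3.05/7.4148)^(3.6875) = 1.6249 g.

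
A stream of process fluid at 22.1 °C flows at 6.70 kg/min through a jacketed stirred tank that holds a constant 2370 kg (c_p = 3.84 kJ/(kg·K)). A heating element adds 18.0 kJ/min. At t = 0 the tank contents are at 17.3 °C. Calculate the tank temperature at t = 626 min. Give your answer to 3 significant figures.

M c_p dT/dt = ṁ c_p (T_in − T) + Q̇.
Rearrange: dT/dt = (T_ss − T)/τ with τ = M/ṁ = 353.73 min and T_ss = T_in + Q̇/(ṁ c_p) = 22.800 °C.
This is linear first-order; T(t) = T_ss + (T₀ − T_ss) e^(−t/τ).
T(626) = 22.800 + (-5.4996)·e^(−626/353.73) = 22.800 + (-5.4996)·0.17038 = 21.863 °C.

21.9 °C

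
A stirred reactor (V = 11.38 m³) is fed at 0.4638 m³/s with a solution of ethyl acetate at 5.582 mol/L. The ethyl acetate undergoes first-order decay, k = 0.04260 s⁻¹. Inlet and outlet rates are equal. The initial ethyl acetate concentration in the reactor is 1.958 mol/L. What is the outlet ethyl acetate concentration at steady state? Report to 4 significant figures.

V dC/dt = Q(C_in − C) − k V C.
At steady state: 0 = Q C_in − (Q + kV) C_ss, so C_ss = Q C_in/(Q + kV).
C_ss = 0.4638·5.582/(0.4638 + 0.04260·11.38) = 2.58893/0.948588 = 2.72925 mol/L.

2.729 mol/L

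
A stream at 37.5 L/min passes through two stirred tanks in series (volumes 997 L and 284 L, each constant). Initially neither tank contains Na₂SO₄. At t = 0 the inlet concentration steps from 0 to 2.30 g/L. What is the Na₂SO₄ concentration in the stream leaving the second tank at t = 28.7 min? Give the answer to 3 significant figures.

Species balance on tank i: dCᵢ/dt = (Cᵢ₋₁ − Cᵢ)/τᵢ with τᵢ = Vᵢ/Q.
τ₁ = 997/37.5 = 26.587 min; τ₂ = 284/37.5 = 7.5733 min.
Solving the cascade with C₁(0)=C₂(0)=0 gives C₂(t) = C_in[1 − (τ₁ e^(−t/τ₁) − τ₂ e^(−t/τ₂))/(τ₁ − τ₂)].
At t = 28.7: e^(−t/τ₁) = 0.33977, e^(−t/τ₂) = 0.022604.
C₂ = 2.30·[1 − (26.587·0.33977 − 7.5733·0.022604)/(19.013)] = 2.30·0.53390 = 1.2280 g/L.

1.23 g/L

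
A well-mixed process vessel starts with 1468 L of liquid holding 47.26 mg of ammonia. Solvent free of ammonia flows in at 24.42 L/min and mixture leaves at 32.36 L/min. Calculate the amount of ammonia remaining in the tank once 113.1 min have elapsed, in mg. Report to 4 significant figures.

1.000 mg

Total volume: dV/dt = Q_in − Q_out = -7.94000 L/min, so V(t) = 1468 − 7.94000 t and V(113.1) = 569.986 L.
Species balance (pure solvent in): dm/dt = −Q_out · m/V(t).
Separate: dm/m = −Q_out dt/V(t) ⇒ ln(m/m₀) = −(Q_out/(Q_in−Q_out)) ln(V/V₀).
m = m₀ (V₀/V)^(Q_out/(Q_in−Q_out)) = 47.26 × (1468/569.986)^(-4.07557) = 0.999997 mg.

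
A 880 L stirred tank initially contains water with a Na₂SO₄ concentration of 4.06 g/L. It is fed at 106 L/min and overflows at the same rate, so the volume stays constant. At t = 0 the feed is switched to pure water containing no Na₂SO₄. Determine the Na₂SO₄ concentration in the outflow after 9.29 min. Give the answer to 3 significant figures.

Accumulation = in − out for the solute gives V dC/dt = Q(C_in − C).
So dC/dt = (C_in − C)/τ with τ = V/Q = 880/106 = 8.3019 min.
C approaches C_in exponentially: C(t) = C_in + (C₀ − C_in) e^(−t/τ).
C(9.29) = 0 + (4.06 − 0)·e^(−9.29/8.3019) = 0 + (4.0600)·0.32660 = 1.3260 g/L.

1.33 g/L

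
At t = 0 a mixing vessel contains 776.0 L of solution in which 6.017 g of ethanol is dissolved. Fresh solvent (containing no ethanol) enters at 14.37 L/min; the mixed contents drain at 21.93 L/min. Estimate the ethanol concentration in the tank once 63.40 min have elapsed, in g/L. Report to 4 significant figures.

Total volume: dV/dt = Q_in − Q_out = -7.56000 L/min, so V(t) = 776.0 − 7.56000 t and V(63.40) = 296.696 L.
Species balance (pure solvent in): dm/dt = −Q_out · m/V(t).
Separate: dm/m = −Q_out dt/V(t) ⇒ ln(m/m₀) = −(Q_out/(Q_in−Q_out)) ln(V/V₀).
m = m₀ (V₀/V)^(Q_out/(Q_in−Q_out)) = 6.017 × (776.0/296.696)^(-2.90079) = 0.369959 g.
C = m/V = 0.369959/296.696 = 0.00124693 g/L.

0.001247 g/L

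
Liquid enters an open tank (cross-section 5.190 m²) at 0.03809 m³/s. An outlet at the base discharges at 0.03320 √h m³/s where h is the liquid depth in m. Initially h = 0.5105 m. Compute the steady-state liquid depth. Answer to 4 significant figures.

1.316 m

Level balance: A dh/dt = 0.03809 − 0.03320 √h. Setting dh/dt = 0:
Q_in = 0.03320 √h_ss ⇒ √h_ss = 0.03809/0.03320 = 1.14729.
h_ss = 1.14729² = 1.31627 m. (Since h₀ = 0.5105 m < h_ss, the level will rise toward this value.)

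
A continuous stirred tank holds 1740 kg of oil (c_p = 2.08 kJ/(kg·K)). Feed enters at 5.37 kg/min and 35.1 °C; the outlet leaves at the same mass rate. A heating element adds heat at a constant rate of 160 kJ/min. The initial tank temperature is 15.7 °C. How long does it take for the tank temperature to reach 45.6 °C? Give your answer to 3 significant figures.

M c_p dT/dt = ṁ c_p (T_in − T) + Q̇.
τ = M/ṁ = 324.02 min; T_ss = T_in + Q̇/(ṁ c_p) = 49.425 °C.
T(t) = T_ss + (T₀ − T_ss) e^(−t/τ). Set T = 45.6:
e^(−t/τ) = (45.6 − 49.425)/(15.7 − 49.425) = 0.11341
t = −324.02 · ln(0.11341) = 705.32 min.

705 min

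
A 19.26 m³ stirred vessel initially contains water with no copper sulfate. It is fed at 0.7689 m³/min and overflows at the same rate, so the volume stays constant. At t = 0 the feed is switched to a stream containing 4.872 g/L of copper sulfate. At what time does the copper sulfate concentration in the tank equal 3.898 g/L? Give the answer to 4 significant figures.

Mass balance on the solute (V constant): V dC/dt = Q(C_in − C), so τ = V/Q = 25.0488 min.
C(t) = C_in + (C₀ − C_in) e^(−t/τ). Set C = 3.898 and solve for t:
e^(−t/τ) = (C − C_in)/(C₀ − C_in) = (3.898 − 4.872)/(0 − 4.872) = 0.199918
t = −τ ln(…) = 25.0488 × 1.60985 = 40.3247 min.

40.32 min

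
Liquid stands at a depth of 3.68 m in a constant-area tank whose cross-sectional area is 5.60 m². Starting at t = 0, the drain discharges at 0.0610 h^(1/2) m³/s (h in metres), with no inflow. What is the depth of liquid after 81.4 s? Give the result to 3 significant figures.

A dh/dt = −Q_out = −0.0610 √h.
Separate and integrate: 2(√h − √h₀) = −(0.0610/A) t.
√h = √3.68 − 0.0610·81.4/(2·5.60) = 1.9183 − 0.44334 = 1.4750.
h = 1.4750² = 2.1756 m.

2.18 m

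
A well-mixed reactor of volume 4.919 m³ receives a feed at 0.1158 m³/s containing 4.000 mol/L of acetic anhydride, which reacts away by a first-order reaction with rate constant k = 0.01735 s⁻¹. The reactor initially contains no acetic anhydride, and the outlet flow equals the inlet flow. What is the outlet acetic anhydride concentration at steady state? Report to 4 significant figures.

2.303 mol/L

V dC/dt = Q(C_in − C) − k V C.
At steady state: 0 = Q C_in − (Q + kV) C_ss, so C_ss = Q C_in/(Q + kV).
C_ss = 0.1158·4.000/(0.1158 + 0.01735·4.919) = 0.463200/0.201145 = 2.30282 mol/L.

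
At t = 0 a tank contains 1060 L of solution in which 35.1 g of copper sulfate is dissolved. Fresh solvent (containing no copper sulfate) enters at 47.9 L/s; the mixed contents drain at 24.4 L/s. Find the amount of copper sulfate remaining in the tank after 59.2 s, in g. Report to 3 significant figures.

Let m(t) be the amount of copper sulfate. Volume: V(t) = V₀ + (Q_in − Q_out) t = 1060 + 23.500 t; V(59.2) = 2451.2 L.
Solute balance: dm/dt = 0 − Q_out C = −Q_out m/V(t).
dm/m = −Q_out dt/(V₀ + 23.500 t); integrating gives ln(m/m₀) = −(Q_out/(Q_in−Q_out)) ln(V/V₀).
m = m₀ (V₀/V)^(Q_out/(Q_in−Q_out)) = 35.1 × (1060/2451.2)^(1.0383) = 14.699 g.

14.7 g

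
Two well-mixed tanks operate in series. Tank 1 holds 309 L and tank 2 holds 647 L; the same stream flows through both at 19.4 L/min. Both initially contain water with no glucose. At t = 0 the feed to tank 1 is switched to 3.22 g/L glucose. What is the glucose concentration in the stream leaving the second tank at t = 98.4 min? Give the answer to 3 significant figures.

2.90 g/L

Species balance on tank i: dCᵢ/dt = (Cᵢ₋₁ − Cᵢ)/τᵢ with τᵢ = Vᵢ/Q.
τ₁ = 309/19.4 = 15.928 min; τ₂ = 647/19.4 = 33.351 min.
Tank 1: C₁ = C_in(1 − e^(−t/τ₁)). Tank 2 (τ₁ ≠ τ₂): C₂ = C_in[1 − (τ₁ e^(−t/τ₁) − τ₂ e^(−t/τ₂))/(τ₁ − τ₂)].
At t = 98.4: e^(−t/τ₁) = 0.0020749, e^(−t/τ₂) = 0.052315.
C₂ = 3.22·[1 − (15.928·0.0020749 − 33.351·0.052315)/(-17.423)] = 3.22·0.90176 = 2.9037 g/L.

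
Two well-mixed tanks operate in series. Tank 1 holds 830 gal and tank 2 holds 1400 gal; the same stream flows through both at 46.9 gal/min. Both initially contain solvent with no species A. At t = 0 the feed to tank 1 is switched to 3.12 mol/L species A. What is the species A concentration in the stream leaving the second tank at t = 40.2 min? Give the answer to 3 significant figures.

Each tank obeys Vᵢ dCᵢ/dt = Q(Cᵢ₋₁ − Cᵢ), so τᵢ = Vᵢ/Q.
τ₁ = 830/46.9 = 17.697 min; τ₂ = 1400/46.9 = 29.851 min.
Solving the cascade with C₁(0)=C₂(0)=0 gives C₂(t) = C_in[1 − (τ₁ e^(−t/τ₁) − τ₂ e^(−t/τ₂))/(τ₁ − τ₂)].
At t = 40.2: e^(−t/τ₁) = 0.10315, e^(−t/τ₂) = 0.26010.
C₂ = 3.12·[1 − (17.697·0.10315 − 29.851·0.26010)/(-12.154)] = 3.12·0.51137 = 1.5955 mol/L.

1.60 mol/L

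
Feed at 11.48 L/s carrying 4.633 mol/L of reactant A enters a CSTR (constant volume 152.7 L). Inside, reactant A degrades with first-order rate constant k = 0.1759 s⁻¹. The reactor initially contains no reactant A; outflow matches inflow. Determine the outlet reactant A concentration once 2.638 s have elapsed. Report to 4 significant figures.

0.6719 mol/L

Species balance: V dC/dt = Q C_in − Q C − k V C.
This is linear with rate a = Q/V + k = 0.251080 s⁻¹.
C_ss = Q C_in/(Q + kV) = 1.38724 mol/L; C(t) = C_ss + (C₀ − C_ss) e^(−a t).
C(2.638) = 1.38724 + (-1.38724)·e^(−0.251080·2.638) = 1.38724 + (-1.38724)·0.515639 = 0.671928 mol/L.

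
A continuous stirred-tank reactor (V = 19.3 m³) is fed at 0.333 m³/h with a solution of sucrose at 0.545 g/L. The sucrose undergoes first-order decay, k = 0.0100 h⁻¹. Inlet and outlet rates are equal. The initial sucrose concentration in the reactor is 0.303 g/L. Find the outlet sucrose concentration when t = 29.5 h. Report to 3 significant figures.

Species balance: V dC/dt = Q C_in − Q C − k V C.
This is linear with rate a = Q/V + k = 0.027254 h⁻¹.
C_ss = Q C_in/(Q + kV) = 0.34503 g/L; C(t) = C_ss + (C₀ − C_ss) e^(−a t).
C(29.5) = 0.34503 + (-0.042029)·e^(−0.027254·29.5) = 0.34503 + (-0.042029)·0.44754 = 0.32622 g/L.

0.326 g/L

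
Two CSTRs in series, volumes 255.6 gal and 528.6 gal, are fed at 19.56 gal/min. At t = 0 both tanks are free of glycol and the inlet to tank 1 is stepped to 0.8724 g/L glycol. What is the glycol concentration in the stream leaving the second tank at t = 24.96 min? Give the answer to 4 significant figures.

0.3226 g/L

Time constants: τᵢ = Vᵢ/Q for each well-mixed tank.
τ₁ = 255.6/19.56 = 13.0675 min; τ₂ = 528.6/19.56 = 27.0245 min.
Solving the cascade with C₁(0)=C₂(0)=0 gives C₂(t) = C_in[1 − (τ₁ e^(−t/τ₁) − τ₂ e^(−t/τ₂))/(τ₁ − τ₂)].
At t = 24.96: e^(−t/τ₁) = 0.148068, e^(−t/τ₂) = 0.397085.
C₂ = 0.8724·[1 − (13.0675·0.148068 − 27.0245·0.397085)/(-13.9571)] = 0.8724·0.369769 = 0.322587 g/L.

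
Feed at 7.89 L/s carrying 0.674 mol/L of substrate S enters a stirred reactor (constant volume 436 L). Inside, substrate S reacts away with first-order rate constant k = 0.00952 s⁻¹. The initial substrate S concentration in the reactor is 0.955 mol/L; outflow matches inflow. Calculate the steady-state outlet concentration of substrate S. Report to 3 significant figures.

V dC/dt = Q(C_in − C) − k V C.
At steady state: 0 = Q C_in − (Q + kV) C_ss, so C_ss = Q C_in/(Q + kV).
C_ss = 7.89·0.674/(7.89 + 0.00952·436) = 5.3179/12.041 = 0.44166 mol/L.

0.442 mol/L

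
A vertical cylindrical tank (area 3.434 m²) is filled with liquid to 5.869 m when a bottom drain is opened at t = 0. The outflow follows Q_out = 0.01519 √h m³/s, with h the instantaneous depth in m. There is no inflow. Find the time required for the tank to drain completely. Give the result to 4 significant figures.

1095 s

Unsteady balance on liquid volume: A dh/dt = −0.01519 √h.
∫ h^(−1/2) dh = −(0.01519/A) ∫ dt, giving 2√h = 2√h₀ − (0.01519/A) t.
Tank is empty when √h = 0: t_empty = 2A√h₀/0.01519.
t_empty = 2·3.434·√5.869/0.01519 = 6.86800·2.42260/0.01519 = 1095.35 s.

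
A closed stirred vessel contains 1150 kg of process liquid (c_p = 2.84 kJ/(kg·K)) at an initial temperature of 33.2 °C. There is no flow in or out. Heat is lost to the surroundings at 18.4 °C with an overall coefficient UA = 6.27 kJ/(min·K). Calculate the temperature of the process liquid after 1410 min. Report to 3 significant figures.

19.4 °C

Energy balance: M c_p dT/dt = −UA(T − T_amb).
dT/dt = (T_ss − T)/τ with T_ss = T_amb = 18.400 °C, τ = M c_p/UA = 1150·2.84/6.27 = 520.89 min.
Solution: T(t) = T_ss + (T₀ − T_ss) e^(−t/τ).
T(1410) = 18.400 + (14.800)·0.066744 = 19.388 °C.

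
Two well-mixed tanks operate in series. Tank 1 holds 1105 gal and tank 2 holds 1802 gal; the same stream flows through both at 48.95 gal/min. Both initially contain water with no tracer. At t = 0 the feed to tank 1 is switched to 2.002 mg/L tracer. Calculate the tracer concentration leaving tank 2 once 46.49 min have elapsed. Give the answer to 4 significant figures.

Species balance on tank i: dCᵢ/dt = (Cᵢ₋₁ − Cᵢ)/τᵢ with τᵢ = Vᵢ/Q.
τ₁ = 1105/48.95 = 22.5741 min; τ₂ = 1802/48.95 = 36.8131 min.
Solving the cascade with C₁(0)=C₂(0)=0 gives C₂(t) = C_in[1 − (τ₁ e^(−t/τ₁) − τ₂ e^(−t/τ₂))/(τ₁ − τ₂)].
At t = 46.49: e^(−t/τ₁) = 0.127525, e^(−t/τ₂) = 0.282842.
C₂ = 2.002·[1 − (22.5741·0.127525 − 36.8131·0.282842)/(-14.2390)] = 2.002·0.470923 = 0.942788 mg/L.

0.9428 mg/L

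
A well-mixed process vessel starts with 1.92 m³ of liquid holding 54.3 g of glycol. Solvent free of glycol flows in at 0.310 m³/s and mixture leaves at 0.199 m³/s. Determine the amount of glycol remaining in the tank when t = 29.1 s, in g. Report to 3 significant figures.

9.26 g

Total volume: dV/dt = Q_in − Q_out = 0.11100 m³/s, so V(t) = 1.92 + 0.11100 t and V(29.1) = 5.1501 m³.
Species balance (pure solvent in): dm/dt = −Q_out · m/V(t).
Separate: dm/m = −Q_out dt/V(t) ⇒ ln(m/m₀) = −(Q_out/(Q_in−Q_out)) ln(V/V₀).
m = m₀ (V₀/V)^(Q_out/(Q_in−Q_out)) = 54.3 × (1.92/5.1501)^(1.7928) = 9.2590 g.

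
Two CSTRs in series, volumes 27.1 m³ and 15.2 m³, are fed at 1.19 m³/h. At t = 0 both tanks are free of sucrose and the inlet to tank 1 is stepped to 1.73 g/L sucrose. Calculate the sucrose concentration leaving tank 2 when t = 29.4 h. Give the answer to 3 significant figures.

0.868 g/L

Species balance on tank i: dCᵢ/dt = (Cᵢ₋₁ − Cᵢ)/τᵢ with τᵢ = Vᵢ/Q.
τ₁ = 27.1/1.19 = 22.773 h; τ₂ = 15.2/1.19 = 12.773 h.
Tank 1: C₁ = C_in(1 − e^(−t/τ₁)). Tank 2 (τ₁ ≠ τ₂): C₂ = C_in[1 − (τ₁ e^(−t/τ₁) − τ₂ e^(−t/τ₂))/(τ₁ − τ₂)].
At t = 29.4: e^(−t/τ₁) = 0.27500, e^(−t/τ₂) = 0.10009.
C₂ = 1.73·[1 − (22.773·0.27500 − 12.773·0.10009)/(10.000)] = 1.73·0.50159 = 0.86775 g/L.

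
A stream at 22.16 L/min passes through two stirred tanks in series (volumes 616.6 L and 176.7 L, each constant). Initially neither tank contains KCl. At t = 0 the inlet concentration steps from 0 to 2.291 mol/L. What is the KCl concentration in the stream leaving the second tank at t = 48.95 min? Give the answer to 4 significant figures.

Time constants: τᵢ = Vᵢ/Q for each well-mixed tank.
τ₁ = 616.6/22.16 = 27.8249 min; τ₂ = 176.7/22.16 = 7.97383 min.
Solving the cascade with C₁(0)=C₂(0)=0 gives C₂(t) = C_in[1 − (τ₁ e^(−t/τ₁) − τ₂ e^(−t/τ₂))/(τ₁ − τ₂)].
At t = 48.95: e^(−t/τ₁) = 0.172180, e^(−t/τ₂) = 0.00215744.
C₂ = 2.291·[1 − (27.8249·0.172180 − 7.97383·0.00215744)/(19.8511)] = 2.291·0.759525 = 1.74007 mol/L.

1.740 mol/L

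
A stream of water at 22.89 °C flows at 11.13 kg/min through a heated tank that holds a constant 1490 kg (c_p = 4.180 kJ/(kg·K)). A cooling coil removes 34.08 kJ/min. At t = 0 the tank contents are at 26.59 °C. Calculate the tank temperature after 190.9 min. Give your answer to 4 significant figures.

23.22 °C

Energy balance: M c_p dT/dt = ṁ c_p (T_in − T) − 34.08.
Rearrange: dT/dt = (T_ss − T)/τ with τ = M/ṁ = 133.872 min and T_ss = T_in − Q̇/(ṁ c_p) = 22.1575 °C.
This is linear first-order; T(t) = T_ss + (T₀ − T_ss) e^(−t/τ).
T(190.9) = 22.1575 + (4.43253)·e^(−190.9/133.872) = 22.1575 + (4.43253)·0.240272 = 23.2225 °C.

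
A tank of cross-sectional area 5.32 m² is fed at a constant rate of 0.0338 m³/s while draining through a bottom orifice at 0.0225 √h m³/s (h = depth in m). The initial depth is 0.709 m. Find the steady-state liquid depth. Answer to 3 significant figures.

2.26 m

Level balance: A dh/dt = 0.0338 − 0.0225 √h. Setting dh/dt = 0:
Q_in = 0.0225 √h_ss ⇒ √h_ss = 0.0338/0.0225 = 1.5022.
h_ss = 1.5022² = 2.2567 m. (Since h₀ = 0.709 m < h_ss, the level will rise toward this value.)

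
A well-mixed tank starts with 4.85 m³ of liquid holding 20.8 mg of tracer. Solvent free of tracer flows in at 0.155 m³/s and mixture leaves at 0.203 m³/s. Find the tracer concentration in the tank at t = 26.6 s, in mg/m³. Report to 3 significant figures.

1.60 mg/m³

Total volume: dV/dt = Q_in − Q_out = -0.048000 m³/s, so V(t) = 4.85 − 0.048000 t and V(26.6) = 3.5732 m³.
Species balance (pure solvent in): dm/dt = −Q_out · m/V(t).
Separate: dm/m = −Q_out dt/V(t) ⇒ ln(m/m₀) = −(Q_out/(Q_in−Q_out)) ln(V/V₀).
m = m₀ (V₀/V)^(Q_out/(Q_in−Q_out)) = 20.8 × (4.85/3.5732)^(-4.2292) = 5.7137 mg.
C = m/V = 5.7137/3.5732 = 1.5990 mg/m³.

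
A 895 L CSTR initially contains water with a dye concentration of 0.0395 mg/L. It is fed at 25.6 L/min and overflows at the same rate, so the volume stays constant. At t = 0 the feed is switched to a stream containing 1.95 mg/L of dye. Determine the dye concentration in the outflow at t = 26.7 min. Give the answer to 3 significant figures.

1.06 mg/L

Mass balance on the solute (V constant): V dC/dt = Q(C_in − C).
So dC/dt = (C_in − C)/τ with τ = V/Q = 895/25.6 = 34.961 min.
C approaches C_in exponentially: C(t) = C_in + (C₀ − C_in) e^(−t/τ).
C(26.7) = 1.95 + (0.0395 − 1.95)·e^(−26.7/34.961) = 1.95 + (-1.9105)·0.46593 = 1.0598 mg/L.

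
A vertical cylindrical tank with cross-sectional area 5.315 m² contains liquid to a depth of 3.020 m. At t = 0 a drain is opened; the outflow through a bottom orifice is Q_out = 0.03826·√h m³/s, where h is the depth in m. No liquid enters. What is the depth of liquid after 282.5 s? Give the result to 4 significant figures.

0.5199 m

A dh/dt = −Q_out = −0.03826 √h.
Separate and integrate: 2(√h − √h₀) = −(0.03826/A) t.
√h = √3.020 − 0.03826·282.5/(2·5.315) = 1.73781 − 1.01679 = 0.721027.
h = 0.721027² = 0.519880 m.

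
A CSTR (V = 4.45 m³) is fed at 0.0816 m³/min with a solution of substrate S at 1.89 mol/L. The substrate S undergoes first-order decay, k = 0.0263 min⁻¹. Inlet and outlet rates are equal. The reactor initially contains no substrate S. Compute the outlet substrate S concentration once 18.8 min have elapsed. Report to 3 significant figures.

0.441 mol/L

Accumulation = in − out − consumed: V dC/dt = Q C_in − Q C − k V C.
dC/dt = (Q/V) C_in − (Q/V + k) C; effective rate a = Q/V + k = 0.018337 + 0.0263 = 0.044637 min⁻¹.
C_ss = Q C_in/(Q + kV) = 0.77642 mol/L; C(t) = C_ss + (C₀ − C_ss) e^(−a t).
C(18.8) = 0.77642 + (-0.77642)·e^(−0.044637·18.8) = 0.77642 + (-0.77642)·0.43207 = 0.44095 mol/L.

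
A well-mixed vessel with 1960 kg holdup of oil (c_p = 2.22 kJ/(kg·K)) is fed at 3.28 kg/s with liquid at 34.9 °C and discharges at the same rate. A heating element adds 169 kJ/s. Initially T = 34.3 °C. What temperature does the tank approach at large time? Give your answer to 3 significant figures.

58.1 °C

M c_p dT/dt = ṁ c_p (T_in − T) + Q̇.
At steady state dT/dt = 0 ⇒ T_ss = T_in + Q̇/(ṁ c_p) = 34.9 + 169/(3.28·2.22) = 58.109 °C.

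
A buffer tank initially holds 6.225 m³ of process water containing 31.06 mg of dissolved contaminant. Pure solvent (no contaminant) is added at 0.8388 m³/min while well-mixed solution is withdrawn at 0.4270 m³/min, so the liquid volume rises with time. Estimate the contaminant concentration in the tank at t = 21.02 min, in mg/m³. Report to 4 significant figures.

0.8455 mg/m³

Let m(t) be the amount of contaminant. Volume: V(t) = V₀ + (Q_in − Q_out) t = 6.225 + 0.411800 t; V(21.02) = 14.8810 m³.
Solute balance: dm/dt = 0 − Q_out C = −Q_out m/V(t).
dm/m = −Q_out dt/(V₀ + 0.411800 t); integrating gives ln(m/m₀) = −(Q_out/(Q_in−Q_out)) ln(V/V₀).
m = m₀ (V₀/V)^(Q_out/(Q_in−Q_out)) = 31.06 × (6.225/14.8810)^(1.03691) = 12.5816 mg.
C = m/V = 12.5816/14.8810 = 0.845481 mg/m³.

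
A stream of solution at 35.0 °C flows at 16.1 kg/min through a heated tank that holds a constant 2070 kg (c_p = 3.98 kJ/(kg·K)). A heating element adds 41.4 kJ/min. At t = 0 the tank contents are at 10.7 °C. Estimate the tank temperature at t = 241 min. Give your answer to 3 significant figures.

Energy balance: M c_p dT/dt = ṁ c_p (T_in − T) + 41.4.
τ = M/ṁ = 128.57 min; T_ss = T_in + Q̇/(ṁ c_p) = 35.0 + 41.4/(16.1·3.98) = 35.646 °C.
This is linear first-order; T(t) = T_ss + (T₀ − T_ss) e^(−t/τ).
T(241) = 35.646 + (-24.946)·e^(−241/128.57) = 35.646 + (-24.946)·0.15344 = 31.818 °C.

31.8 °C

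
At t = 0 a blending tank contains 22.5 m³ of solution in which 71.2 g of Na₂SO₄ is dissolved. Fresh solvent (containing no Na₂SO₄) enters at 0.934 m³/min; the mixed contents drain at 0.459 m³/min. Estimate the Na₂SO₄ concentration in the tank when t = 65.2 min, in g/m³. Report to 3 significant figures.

0.577 g/m³

Let m(t) be the amount of Na₂SO₄. Volume: V(t) = V₀ + (Q_in − Q_out) t = 22.5 + 0.47500 t; V(65.2) = 53.470 m³.
No Na₂SO₄ enters, so dm/dt = −Q_out · (m/V).
Separate: dm/m = −Q_out dt/V(t) ⇒ ln(m/m₀) = −(Q_out/(Q_in−Q_out)) ln(V/V₀).
m = m₀ (V₀/V)^(Q_out/(Q_in−Q_out)) = 71.2 × (22.5/53.470)^(0.96632) = 30.847 g.
C = m/V = 30.847/53.470 = 0.57691 g/m³.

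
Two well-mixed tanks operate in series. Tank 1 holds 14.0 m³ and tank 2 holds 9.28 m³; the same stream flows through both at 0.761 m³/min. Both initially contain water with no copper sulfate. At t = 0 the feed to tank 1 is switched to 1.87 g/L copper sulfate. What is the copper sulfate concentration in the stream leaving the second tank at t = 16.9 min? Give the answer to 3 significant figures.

Time constants: τᵢ = Vᵢ/Q for each well-mixed tank.
τ₁ = 14.0/0.761 = 18.397 min; τ₂ = 9.28/0.761 = 12.194 min.
Solving the cascade with C₁(0)=C₂(0)=0 gives C₂(t) = C_in[1 − (τ₁ e^(−t/τ₁) − τ₂ e^(−t/τ₂))/(τ₁ − τ₂)].
At t = 16.9: e^(−t/τ₁) = 0.39906, e^(−t/τ₂) = 0.25011.
C₂ = 1.87·[1 − (18.397·0.39906 − 12.194·0.25011)/(6.2024)] = 1.87·0.30807 = 0.57609 g/L.

0.576 g/L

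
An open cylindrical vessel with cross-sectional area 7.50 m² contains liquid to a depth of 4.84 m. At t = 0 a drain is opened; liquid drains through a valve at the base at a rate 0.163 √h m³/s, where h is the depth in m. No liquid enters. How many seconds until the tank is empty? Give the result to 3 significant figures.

202 s

Mass balance (ρ constant): A dh/dt = −0.163 √h.
∫ h^(−1/2) dh = −(0.163/A) ∫ dt, giving 2√h = 2√h₀ − (0.163/A) t.
Set h = 0: 2√h₀ = (0.163/A) t_empty ⇒ t_empty = 2A√h₀/0.163.
t_empty = 2·7.50·√4.84/0.163 = 15.000·2.2000/0.163 = 202.45 s.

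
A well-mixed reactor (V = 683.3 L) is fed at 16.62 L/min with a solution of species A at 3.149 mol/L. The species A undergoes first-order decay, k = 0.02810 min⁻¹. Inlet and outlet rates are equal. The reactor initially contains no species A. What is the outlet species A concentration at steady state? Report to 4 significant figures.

1.461 mol/L

Accumulation = in − out − consumed: V dC/dt = Q C_in − Q C − k V C.
At steady state: 0 = Q C_in − (Q + kV) C_ss, so C_ss = Q C_in/(Q + kV).
C_ss = 16.62·3.149/(16.62 + 0.02810·683.3) = 52.3364/35.8207 = 1.46106 mol/L.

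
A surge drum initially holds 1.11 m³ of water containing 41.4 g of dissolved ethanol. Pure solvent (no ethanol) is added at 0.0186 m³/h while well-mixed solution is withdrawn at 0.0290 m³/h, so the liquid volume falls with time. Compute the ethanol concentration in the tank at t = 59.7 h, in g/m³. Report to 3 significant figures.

8.61 g/m³

Let m(t) be the amount of ethanol. Volume: V(t) = V₀ + (Q_in − Q_out) t = 1.11 − 0.010400 t; V(59.7) = 0.48912 m³.
Solute balance: dm/dt = 0 − Q_out C = −Q_out m/V(t).
Separate: dm/m = −Q_out dt/V(t) ⇒ ln(m/m₀) = −(Q_out/(Q_in−Q_out)) ln(V/V₀).
m = m₀ (V₀/V)^(Q_out/(Q_in−Q_out)) = 41.4 × (1.11/0.48912)^(-2.7885) = 4.2128 g.
C = m/V = 4.2128/0.48912 = 8.6129 g/m³.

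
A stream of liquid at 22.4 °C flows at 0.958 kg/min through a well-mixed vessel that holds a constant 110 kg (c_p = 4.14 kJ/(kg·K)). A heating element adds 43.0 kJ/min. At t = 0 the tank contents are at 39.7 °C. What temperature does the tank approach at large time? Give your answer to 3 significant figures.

First-law balance (no shaft work): M c_p dT/dt = ṁ c_p (T_in − T) + 43.0.
At steady state dT/dt = 0 ⇒ T_ss = T_in + Q̇/(ṁ c_p) = 22.4 + 43.0/(0.958·4.14) = 33.242 °C.

33.2 °C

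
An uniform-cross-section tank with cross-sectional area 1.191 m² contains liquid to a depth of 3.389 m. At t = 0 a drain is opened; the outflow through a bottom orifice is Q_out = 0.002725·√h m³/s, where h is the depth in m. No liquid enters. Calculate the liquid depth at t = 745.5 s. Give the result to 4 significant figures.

A dh/dt = −Q_out = −0.002725 √h.
∫ h^(−1/2) dh = −(0.002725/A) ∫ dt, giving 2√h = 2√h₀ − (0.002725/A) t.
√h = √3.389 − 0.002725·745.5/(2·1.191) = 1.84092 − 0.852849 = 0.988074.
h = 0.988074² = 0.976291 m.

0.9763 m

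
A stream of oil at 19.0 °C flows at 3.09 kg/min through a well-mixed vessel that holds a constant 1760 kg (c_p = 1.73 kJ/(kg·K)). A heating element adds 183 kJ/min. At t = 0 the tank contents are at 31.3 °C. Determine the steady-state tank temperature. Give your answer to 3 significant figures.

53.2 °C

M c_p dT/dt = ṁ c_p (T_in − T) + Q̇.
At steady state dT/dt = 0 ⇒ T_ss = T_in + Q̇/(ṁ c_p) = 19.0 + 183/(3.09·1.73) = 53.233 °C.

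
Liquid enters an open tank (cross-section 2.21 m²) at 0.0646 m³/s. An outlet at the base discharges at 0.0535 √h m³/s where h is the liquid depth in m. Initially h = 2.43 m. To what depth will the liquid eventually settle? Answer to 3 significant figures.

1.46 m

Level balance: A dh/dt = 0.0646 − 0.0535 √h. Setting dh/dt = 0:
Q_in = 0.0535 √h_ss ⇒ √h_ss = 0.0646/0.0535 = 1.2075.
h_ss = 1.2075² = 1.4580 m. (Since h₀ = 2.43 m > h_ss, the level will fall toward this value.)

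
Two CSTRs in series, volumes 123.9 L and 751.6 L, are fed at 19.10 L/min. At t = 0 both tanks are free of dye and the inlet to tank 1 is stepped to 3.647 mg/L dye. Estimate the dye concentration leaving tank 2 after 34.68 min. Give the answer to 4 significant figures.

1.841 mg/L

Time constants: τᵢ = Vᵢ/Q for each well-mixed tank.
τ₁ = 123.9/19.10 = 6.48691 min; τ₂ = 751.6/19.10 = 39.3508 min.
Solving the cascade with C₁(0)=C₂(0)=0 gives C₂(t) = C_in[1 − (τ₁ e^(−t/τ₁) − τ₂ e^(−t/τ₂))/(τ₁ − τ₂)].
At t = 34.68: e^(−t/τ₁) = 0.00476647, e^(−t/τ₂) = 0.414242.
C₂ = 3.647·[1 − (6.48691·0.00476647 − 39.3508·0.414242)/(-32.8639)] = 3.647·0.504932 = 1.84149 mg/L.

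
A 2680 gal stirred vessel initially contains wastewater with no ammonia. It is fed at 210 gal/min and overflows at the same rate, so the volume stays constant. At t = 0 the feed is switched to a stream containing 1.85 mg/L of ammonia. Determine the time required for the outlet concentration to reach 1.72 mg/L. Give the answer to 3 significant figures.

Species balance: V dC/dt = Q(C_in − C) ⇒ τ = V/Q = 12.762 min.
C(t) = C_in + (C₀ − C_in) e^(−t/τ). Set C = 1.72 and solve for t:
e^(−t/τ) = (C − C_in)/(C₀ − C_in) = (1.72 − 1.85)/(0 − 1.85) = 0.070270
t = −τ ln(…) = 12.762 × 2.6554 = 33.888 min.

33.9 min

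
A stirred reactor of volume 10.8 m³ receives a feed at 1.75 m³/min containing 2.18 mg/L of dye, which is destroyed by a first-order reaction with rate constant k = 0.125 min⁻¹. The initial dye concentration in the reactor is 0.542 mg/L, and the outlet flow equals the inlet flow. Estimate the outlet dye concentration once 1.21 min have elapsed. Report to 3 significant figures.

V dC/dt = Q(C_in − C) − k V C.
This is linear with rate a = Q/V + k = 0.28704 min⁻¹.
C_ss = Q C_in/(Q + kV) = 1.2306 mg/L; C(t) = C_ss + (C₀ − C_ss) e^(−a t).
C(1.21) = 1.2306 + (-0.68865)·e^(−0.28704·1.21) = 1.2306 + (-0.68865)·0.70658 = 0.74406 mg/L.

0.744 mg/L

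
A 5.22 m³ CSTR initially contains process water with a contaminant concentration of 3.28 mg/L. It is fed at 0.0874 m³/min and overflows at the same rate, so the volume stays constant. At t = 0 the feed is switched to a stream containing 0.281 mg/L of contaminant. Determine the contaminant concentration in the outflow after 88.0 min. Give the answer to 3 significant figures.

Unsteady species balance (constant V, well mixed): V dC/dt = Q(C_in − C).
Time constant τ = V/Q = 5.22/0.0874 = 59.725 min.
This is linear first-order; C(t) = C_in + (C₀ − C_in) e^(−t/τ).
C(88.0) = 0.281 + (3.28 − 0.281)·e^(−88.0/59.725) = 0.281 + (2.9990)·0.22914 = 0.96820 mg/L.

0.968 mg/L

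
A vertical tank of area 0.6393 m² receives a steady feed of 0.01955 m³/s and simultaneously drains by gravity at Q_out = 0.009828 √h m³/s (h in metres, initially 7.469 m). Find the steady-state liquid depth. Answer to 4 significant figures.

Level balance: A dh/dt = 0.01955 − 0.009828 √h. Setting dh/dt = 0:
Q_in = 0.009828 √h_ss ⇒ √h_ss = 0.01955/0.009828 = 1.98921.
h_ss = 1.98921² = 3.95697 m. (Since h₀ = 7.469 m > h_ss, the level will fall toward this value.)

3.957 m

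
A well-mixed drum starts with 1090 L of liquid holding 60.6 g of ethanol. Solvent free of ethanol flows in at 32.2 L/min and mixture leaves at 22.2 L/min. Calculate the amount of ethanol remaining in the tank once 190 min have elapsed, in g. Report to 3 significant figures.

6.45 g

Total volume: dV/dt = Q_in − Q_out = 10.000 L/min, so V(t) = 1090 + 10.000 t and V(190) = 2990.0 L.
Solute balance: dm/dt = 0 − Q_out C = −Q_out m/V(t).
dm/m = −Q_out dt/(V₀ + 10.000 t); integrating gives ln(m/m₀) = −(Q_out/(Q_in−Q_out)) ln(V/V₀).
m = m₀ (V₀/V)^(Q_out/(Q_in−Q_out)) = 60.6 × (1090/2990.0)^(2.2200) = 6.4501 g.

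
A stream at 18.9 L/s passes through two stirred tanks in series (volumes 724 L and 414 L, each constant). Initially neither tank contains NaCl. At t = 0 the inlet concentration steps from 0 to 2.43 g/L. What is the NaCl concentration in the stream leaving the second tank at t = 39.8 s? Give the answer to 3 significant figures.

Species balance on tank i: dCᵢ/dt = (Cᵢ₋₁ − Cᵢ)/τᵢ with τᵢ = Vᵢ/Q.
τ₁ = 724/18.9 = 38.307 s; τ₂ = 414/18.9 = 21.905 s.
Tank 1: C₁ = C_in(1 − e^(−t/τ₁)). Tank 2 (τ₁ ≠ τ₂): C₂ = C_in[1 − (τ₁ e^(−t/τ₁) − τ₂ e^(−t/τ₂))/(τ₁ − τ₂)].
At t = 39.8: e^(−t/τ₁) = 0.35382, e^(−t/τ₂) = 0.16252.
C₂ = 2.43·[1 − (38.307·0.35382 − 21.905·0.16252)/(16.402)] = 2.43·0.39071 = 0.94943 g/L.

0.949 g/L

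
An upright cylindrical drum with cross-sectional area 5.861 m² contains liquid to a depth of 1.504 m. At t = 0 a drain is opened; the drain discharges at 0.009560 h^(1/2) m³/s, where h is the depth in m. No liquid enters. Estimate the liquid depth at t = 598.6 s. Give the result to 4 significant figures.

0.5449 m

With no inflow, A dh/dt = −0.009560 √h.
Separate and integrate: 2(√h − √h₀) = −(0.009560/A) t.
√h = √1.504 − 0.009560·598.6/(2·5.861) = 1.22638 − 0.488195 = 0.738182.
h = 0.738182² = 0.544913 m.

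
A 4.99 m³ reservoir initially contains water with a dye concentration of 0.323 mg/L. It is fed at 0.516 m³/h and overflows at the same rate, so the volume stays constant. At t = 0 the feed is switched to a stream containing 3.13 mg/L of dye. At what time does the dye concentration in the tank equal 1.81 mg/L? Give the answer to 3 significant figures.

7.30 h

Species balance: V dC/dt = Q(C_in − C) ⇒ τ = V/Q = 9.6705 h.
C(t) = C_in + (C₀ − C_in) e^(−t/τ). Set C = 1.81 and solve for t:
e^(−t/τ) = (C − C_in)/(C₀ − C_in) = (1.81 − 3.13)/(0.323 − 3.13) = 0.47025
t = −τ ln(…) = 9.6705 × 0.75448 = 7.2963 h.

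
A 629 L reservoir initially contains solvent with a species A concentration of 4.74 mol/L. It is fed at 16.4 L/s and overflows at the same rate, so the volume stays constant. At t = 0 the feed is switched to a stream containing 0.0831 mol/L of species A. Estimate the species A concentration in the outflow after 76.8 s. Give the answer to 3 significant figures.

0.712 mol/L

Species balance on the tank: V dC/dt = Q(C_in − C).
Time constant τ = V/Q = 629/16.4 = 38.354 s.
C approaches C_in exponentially: C(t) = C_in + (C₀ − C_in) e^(−t/τ).
C(76.8) = 0.0831 + (4.74 − 0.0831)·e^(−76.8/38.354) = 0.0831 + (4.6569)·0.13501 = 0.71182 mol/L.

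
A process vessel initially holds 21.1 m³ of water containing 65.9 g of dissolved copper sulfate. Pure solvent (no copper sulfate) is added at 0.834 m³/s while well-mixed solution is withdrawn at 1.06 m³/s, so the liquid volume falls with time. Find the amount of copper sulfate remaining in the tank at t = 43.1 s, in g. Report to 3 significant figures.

3.61 g

Let m(t) be the amount of copper sulfate. Volume: V(t) = V₀ + (Q_in − Q_out) t = 21.1 − 0.22600 t; V(43.1) = 11.359 m³.
Species balance (pure solvent in): dm/dt = −Q_out · m/V(t).
dm/m = −Q_out dt/(V₀ − 0.22600 t); integrating gives ln(m/m₀) = −(Q_out/(Q_in−Q_out)) ln(V/V₀).
m = m₀ (V₀/V)^(Q_out/(Q_in−Q_out)) = 65.9 × (21.1/11.359)^(-4.6903) = 3.6103 g.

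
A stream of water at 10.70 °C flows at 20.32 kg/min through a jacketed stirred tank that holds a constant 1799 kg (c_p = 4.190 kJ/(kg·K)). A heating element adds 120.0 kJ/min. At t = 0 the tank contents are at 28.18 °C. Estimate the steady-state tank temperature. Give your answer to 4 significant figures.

12.11 °C

M c_p dT/dt = ṁ c_p (T_in − T) + Q̇.
At steady state dT/dt = 0 ⇒ T_ss = T_in + Q̇/(ṁ c_p) = 10.70 + 120.0/(20.32·4.190) = 12.1094 °C.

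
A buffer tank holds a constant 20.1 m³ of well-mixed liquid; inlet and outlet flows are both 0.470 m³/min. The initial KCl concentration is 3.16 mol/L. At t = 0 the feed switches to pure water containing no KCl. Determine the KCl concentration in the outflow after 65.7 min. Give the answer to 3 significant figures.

0.680 mol/L

Mass balance on the solute (V constant): V dC/dt = Q(C_in − C).
Time constant τ = V/Q = 20.1/0.470 = 42.766 min.
This is linear first-order; C(t) = C_in + (C₀ − C_in) e^(−t/τ).
C(65.7) = 0 + (3.16 − 0)·e^(−65.7/42.766) = 0 + (3.1600)·0.21518 = 0.67998 mol/L.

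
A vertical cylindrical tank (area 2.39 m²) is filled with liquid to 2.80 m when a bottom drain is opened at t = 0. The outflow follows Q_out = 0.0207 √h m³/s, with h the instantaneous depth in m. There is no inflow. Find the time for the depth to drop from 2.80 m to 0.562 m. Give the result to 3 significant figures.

213 s

A dh/dt = −Q_out = −0.0207 √h.
Separate and integrate: 2(√h − √h₀) = −(0.0207/A) t.
t = 2A(√h₀ − √h)/0.0207 = 2·2.39·(√2.80 − √0.562)/0.0207
  = 4.7800 × (1.6733 − 0.74967) / 0.0207 = 213.29 s.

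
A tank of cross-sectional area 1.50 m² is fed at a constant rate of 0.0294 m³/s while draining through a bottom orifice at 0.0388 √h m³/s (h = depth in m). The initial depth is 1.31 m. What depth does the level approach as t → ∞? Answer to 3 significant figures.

Mass balance (ρ constant): A dh/dt = Q_in − 0.0388 √h. At steady state dh/dt = 0:
Q_in = 0.0388 √h_ss ⇒ √h_ss = 0.0294/0.0388 = 0.75773.
h_ss = 0.75773² = 0.57416 m. (Since h₀ = 1.31 m > h_ss, the level will fall toward this value.)

0.574 m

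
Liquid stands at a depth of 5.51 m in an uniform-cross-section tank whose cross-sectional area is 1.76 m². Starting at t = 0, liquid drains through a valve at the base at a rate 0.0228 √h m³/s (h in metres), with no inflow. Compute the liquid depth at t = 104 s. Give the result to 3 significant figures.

2.80 m

Volume balance on the tank: A dh/dt = −0.0228 √h.
Separate and integrate: 2(√h − √h₀) = −(0.0228/A) t.
√h = √5.51 − 0.0228·104/(2·1.76) = 2.3473 − 0.67364 = 1.6737.
h = 1.6737² = 2.8013 m.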